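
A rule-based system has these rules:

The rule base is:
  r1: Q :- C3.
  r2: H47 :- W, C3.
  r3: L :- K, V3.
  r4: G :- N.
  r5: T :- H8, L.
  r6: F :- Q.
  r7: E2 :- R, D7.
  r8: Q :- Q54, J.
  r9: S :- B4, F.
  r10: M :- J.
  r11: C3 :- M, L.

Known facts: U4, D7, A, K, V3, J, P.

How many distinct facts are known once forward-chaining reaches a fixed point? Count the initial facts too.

12

Round 1 fires r3, r10, giving L, M.
Round 2 fires r11, giving C3.
Round 3 fires r1, giving Q.
Round 4 fires r6, giving F.
Closure: {A, C3, D7, F, J, K, L, M, P, Q, U4, V3} — 12 facts.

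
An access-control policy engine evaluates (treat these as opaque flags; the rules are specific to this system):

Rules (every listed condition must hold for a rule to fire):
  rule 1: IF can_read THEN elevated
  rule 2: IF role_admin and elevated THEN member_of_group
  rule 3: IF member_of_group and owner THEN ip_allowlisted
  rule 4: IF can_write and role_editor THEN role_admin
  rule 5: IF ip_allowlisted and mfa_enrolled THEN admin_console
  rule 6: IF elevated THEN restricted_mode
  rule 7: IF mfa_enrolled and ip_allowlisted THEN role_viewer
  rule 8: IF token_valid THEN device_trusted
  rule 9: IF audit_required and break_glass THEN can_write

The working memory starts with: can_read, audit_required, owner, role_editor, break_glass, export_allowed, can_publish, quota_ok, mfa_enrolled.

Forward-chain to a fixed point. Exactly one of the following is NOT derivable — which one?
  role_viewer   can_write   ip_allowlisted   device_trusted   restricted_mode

device_trusted

[1] rule 1 [IF can_read THEN elevated]; rule 9 [IF audit_required and break_glass THEN can_write]. ⇒ new: elevated, can_write.
[2] rule 4 [IF can_write and role_editor THEN role_admin]; rule 6 [IF elevated THEN restricted_mode]. ⇒ new: role_admin, restricted_mode.
[3] rule 2 [IF role_admin and elevated THEN member_of_group]. ⇒ new: member_of_group.
[4] rule 3 [IF member_of_group and owner THEN ip_allowlisted]. ⇒ new: ip_allowlisted.
[5] rule 5 [IF ip_allowlisted and mfa_enrolled THEN admin_console]; rule 7 [IF mfa_enrolled and ip_allowlisted THEN role_viewer]. ⇒ new: admin_console, role_viewer.
Derived: can_write (round 1), restricted_mode (round 2), role_viewer (round 5), ip_allowlisted (round 4). device_trusted never appears in any round.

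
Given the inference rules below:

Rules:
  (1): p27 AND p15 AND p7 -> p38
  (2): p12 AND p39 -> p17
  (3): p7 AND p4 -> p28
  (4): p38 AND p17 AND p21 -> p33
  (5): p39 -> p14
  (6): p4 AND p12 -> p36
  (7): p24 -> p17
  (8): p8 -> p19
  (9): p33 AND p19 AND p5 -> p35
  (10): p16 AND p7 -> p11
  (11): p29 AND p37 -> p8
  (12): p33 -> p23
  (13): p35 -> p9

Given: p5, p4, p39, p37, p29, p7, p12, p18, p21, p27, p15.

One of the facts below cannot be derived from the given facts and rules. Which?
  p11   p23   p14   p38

p11

Round 1 — (1), (2), (3), (5), (6), (11), derive p38, p17, p28, p14, p36, p8.
Round 2 — (4), (8), derive p33, p19.
Round 3 — (9), (12), derive p35, p23.
Round 4 — (13), derive p9.
Derived: p14 (round 1), p38 (round 1), p23 (round 3). p11 never appears in any round.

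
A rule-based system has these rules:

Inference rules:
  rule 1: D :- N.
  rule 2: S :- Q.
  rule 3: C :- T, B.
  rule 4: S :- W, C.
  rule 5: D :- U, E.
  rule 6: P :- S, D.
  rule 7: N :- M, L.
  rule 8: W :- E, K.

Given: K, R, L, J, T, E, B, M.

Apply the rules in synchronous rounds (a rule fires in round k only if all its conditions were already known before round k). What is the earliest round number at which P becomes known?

3

[1] rule 3 [C :- T, B.]; rule 7 [N :- M, L.]; rule 8 [W :- E, K.]. ⇒ new: C, N, W.
[2] rule 1 [D :- N.]; rule 4 [S :- W, C.]. ⇒ new: D, S.
[3] rule 6 [P :- S, D.]. ⇒ new: P.
P first appears in round 3.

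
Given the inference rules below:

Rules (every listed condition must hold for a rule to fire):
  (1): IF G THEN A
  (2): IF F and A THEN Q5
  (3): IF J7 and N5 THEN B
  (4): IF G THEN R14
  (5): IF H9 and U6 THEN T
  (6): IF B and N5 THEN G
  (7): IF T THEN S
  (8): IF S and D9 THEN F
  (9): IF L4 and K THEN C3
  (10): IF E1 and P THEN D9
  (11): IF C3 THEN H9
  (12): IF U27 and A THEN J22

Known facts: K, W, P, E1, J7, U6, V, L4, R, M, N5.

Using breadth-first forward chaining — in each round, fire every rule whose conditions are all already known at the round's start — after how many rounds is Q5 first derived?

Round 1 — (3), (9), (10), derive B, C3, D9.
Round 2 — (6), (11), derive G, H9.
Round 3 — (1), (4), (5), derive A, R14, T.
Round 4 — (7), derive S.
Round 5 — (8), derive F.
Round 6 — (2), derive Q5.
Q5 first appears in round 6.

6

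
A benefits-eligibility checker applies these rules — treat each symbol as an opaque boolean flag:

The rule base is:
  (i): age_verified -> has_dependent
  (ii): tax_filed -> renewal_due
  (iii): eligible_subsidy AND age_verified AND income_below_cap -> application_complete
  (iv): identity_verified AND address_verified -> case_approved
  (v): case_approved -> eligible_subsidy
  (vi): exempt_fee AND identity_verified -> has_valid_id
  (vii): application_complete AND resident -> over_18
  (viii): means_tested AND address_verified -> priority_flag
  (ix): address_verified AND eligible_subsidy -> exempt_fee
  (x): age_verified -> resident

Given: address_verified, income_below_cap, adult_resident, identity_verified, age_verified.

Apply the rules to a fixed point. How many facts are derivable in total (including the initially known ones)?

13

Round 1: (i) [age_verified -> has_dependent]; (iv) [identity_verified AND address_verified -> case_approved]; (x) [age_verified -> resident]. Adds has_dependent, case_approved, resident.
Round 2: (v) [case_approved -> eligible_subsidy]. Adds eligible_subsidy.
Round 3: (iii) [eligible_subsidy AND age_verified AND income_below_cap -> application_complete]; (ix) [address_verified AND eligible_subsidy -> exempt_fee]. Adds application_complete, exempt_fee.
Round 4: (vi) [exempt_fee AND identity_verified -> has_valid_id]; (vii) [application_complete AND resident -> over_18]. Adds has_valid_id, over_18.
Closure: {address_verified, adult_resident, age_verified, application_complete, case_approved, eligible_subsidy, exempt_fee, has_dependent, has_valid_id, identity_verified, income_below_cap, over_18, resident} — 13 facts.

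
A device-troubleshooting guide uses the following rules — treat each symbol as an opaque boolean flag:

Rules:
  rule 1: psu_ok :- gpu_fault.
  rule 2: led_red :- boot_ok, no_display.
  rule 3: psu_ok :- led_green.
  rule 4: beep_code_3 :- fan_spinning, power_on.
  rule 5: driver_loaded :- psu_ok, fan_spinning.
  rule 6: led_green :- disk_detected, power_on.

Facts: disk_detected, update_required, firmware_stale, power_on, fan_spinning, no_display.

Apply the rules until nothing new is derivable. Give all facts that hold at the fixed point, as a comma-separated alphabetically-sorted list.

Round 1: rule 4 [beep_code_3 :- fan_spinning, power_on.]; rule 6 [led_green :- disk_detected, power_on.]. Adds beep_code_3, led_green.
Round 2: rule 3 [psu_ok :- led_green.]. Adds psu_ok.
Round 3: rule 5 [driver_loaded :- psu_ok, fan_spinning.]. Adds driver_loaded.

beep_code_3, disk_detected, driver_loaded, fan_spinning, firmware_stale, led_green, no_display, power_on, psu_ok, update_required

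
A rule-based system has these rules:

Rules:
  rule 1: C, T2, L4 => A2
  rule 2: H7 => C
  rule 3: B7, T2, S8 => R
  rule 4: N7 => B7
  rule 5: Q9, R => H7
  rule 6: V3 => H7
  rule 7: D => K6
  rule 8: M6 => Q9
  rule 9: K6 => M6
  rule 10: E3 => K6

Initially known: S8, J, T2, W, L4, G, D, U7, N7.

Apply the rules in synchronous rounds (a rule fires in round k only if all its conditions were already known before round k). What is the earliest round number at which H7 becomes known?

4

Round 1 fires rule 4, rule 7, giving B7, K6.
Round 2 fires rule 3, rule 9, giving R, M6.
Round 3 fires rule 8, giving Q9.
Round 4 fires rule 5, giving H7.
H7 first appears in round 4.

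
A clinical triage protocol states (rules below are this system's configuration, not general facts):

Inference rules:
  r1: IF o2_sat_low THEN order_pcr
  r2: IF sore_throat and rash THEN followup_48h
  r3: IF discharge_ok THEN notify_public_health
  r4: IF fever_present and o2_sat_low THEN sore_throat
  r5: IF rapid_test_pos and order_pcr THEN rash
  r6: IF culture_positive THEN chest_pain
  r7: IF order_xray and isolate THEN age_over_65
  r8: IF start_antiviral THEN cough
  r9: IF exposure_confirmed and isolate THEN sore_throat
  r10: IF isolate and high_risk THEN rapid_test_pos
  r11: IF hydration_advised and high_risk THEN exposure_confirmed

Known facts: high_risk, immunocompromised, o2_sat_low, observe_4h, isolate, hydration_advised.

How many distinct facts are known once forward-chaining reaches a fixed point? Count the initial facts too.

12

[1] r1 [IF o2_sat_low THEN order_pcr]; r10 [IF isolate and high_risk THEN rapid_test_pos]; r11 [IF hydration_advised and high_risk THEN exposure_confirmed]. ⇒ new: order_pcr, rapid_test_pos, exposure_confirmed.
[2] r5 [IF rapid_test_pos and order_pcr THEN rash]; r9 [IF exposure_confirmed and isolate THEN sore_throat]. ⇒ new: rash, sore_throat.
[3] r2 [IF sore_throat and rash THEN followup_48h]. ⇒ new: followup_48h.
Closure: {exposure_confirmed, followup_48h, high_risk, hydration_advised, immunocompromised, isolate, o2_sat_low, observe_4h, order_pcr, rapid_test_pos, rash, sore_throat} — 12 facts.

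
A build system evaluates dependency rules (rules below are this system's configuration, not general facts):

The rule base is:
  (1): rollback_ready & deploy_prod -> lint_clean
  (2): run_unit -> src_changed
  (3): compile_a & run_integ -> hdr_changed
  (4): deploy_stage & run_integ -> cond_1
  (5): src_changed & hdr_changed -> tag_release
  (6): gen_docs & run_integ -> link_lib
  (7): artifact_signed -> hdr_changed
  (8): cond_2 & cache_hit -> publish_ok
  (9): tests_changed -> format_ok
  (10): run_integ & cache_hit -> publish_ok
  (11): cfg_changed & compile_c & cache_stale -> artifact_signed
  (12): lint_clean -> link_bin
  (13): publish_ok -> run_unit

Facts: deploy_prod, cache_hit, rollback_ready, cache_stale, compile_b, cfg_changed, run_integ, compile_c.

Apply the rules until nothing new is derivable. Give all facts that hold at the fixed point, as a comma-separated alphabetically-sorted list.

artifact_signed, cache_hit, cache_stale, cfg_changed, compile_b, compile_c, deploy_prod, hdr_changed, link_bin, lint_clean, publish_ok, rollback_ready, run_integ, run_unit, src_changed, tag_release

Round 1 — (1), (10), (11), derive lint_clean, publish_ok, artifact_signed.
Round 2 — (7), (12), (13), derive hdr_changed, link_bin, run_unit.
Round 3 — (2), derive src_changed.
Round 4 — (5), derive tag_release.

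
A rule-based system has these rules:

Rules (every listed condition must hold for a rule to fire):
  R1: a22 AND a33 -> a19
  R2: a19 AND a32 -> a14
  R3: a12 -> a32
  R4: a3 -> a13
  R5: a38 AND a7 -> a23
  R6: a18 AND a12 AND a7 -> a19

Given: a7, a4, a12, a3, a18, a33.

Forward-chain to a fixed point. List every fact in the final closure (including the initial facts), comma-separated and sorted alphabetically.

Round 1 fires R3, R4, R6, giving a32, a13, a19.
Round 2 fires R2, giving a14.

a12, a13, a14, a18, a19, a3, a32, a33, a4, a7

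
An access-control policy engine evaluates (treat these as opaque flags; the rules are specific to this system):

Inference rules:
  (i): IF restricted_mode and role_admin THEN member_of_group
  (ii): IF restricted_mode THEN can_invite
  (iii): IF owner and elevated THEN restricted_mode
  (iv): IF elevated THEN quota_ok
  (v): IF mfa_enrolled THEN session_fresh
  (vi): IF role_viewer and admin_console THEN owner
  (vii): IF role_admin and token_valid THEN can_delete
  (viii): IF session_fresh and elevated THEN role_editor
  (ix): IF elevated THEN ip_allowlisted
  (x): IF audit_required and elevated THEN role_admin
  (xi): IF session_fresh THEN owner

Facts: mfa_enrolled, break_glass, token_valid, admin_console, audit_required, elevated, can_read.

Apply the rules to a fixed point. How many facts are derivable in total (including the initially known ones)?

Round 1: (iv) [IF elevated THEN quota_ok]; (v) [IF mfa_enrolled THEN session_fresh]; (ix) [IF elevated THEN ip_allowlisted]; (x) [IF audit_required and elevated THEN role_admin]. New: quota_ok, session_fresh, ip_allowlisted, role_admin.
Round 2: (vii) [IF role_admin and token_valid THEN can_delete]; (viii) [IF session_fresh and elevated THEN role_editor]; (xi) [IF session_fresh THEN owner]. New: can_delete, role_editor, owner.
Round 3: (iii) [IF owner and elevated THEN restricted_mode]. New: restricted_mode.
Round 4: (i) [IF restricted_mode and role_admin THEN member_of_group]; (ii) [IF restricted_mode THEN can_invite]. New: member_of_group, can_invite.
Closure: {admin_console, audit_required, break_glass, can_delete, can_invite, can_read, elevated, ip_allowlisted, member_of_group, mfa_enrolled, owner, quota_ok, restricted_mode, role_admin, role_editor, session_fresh, token_valid} — 17 facts.

17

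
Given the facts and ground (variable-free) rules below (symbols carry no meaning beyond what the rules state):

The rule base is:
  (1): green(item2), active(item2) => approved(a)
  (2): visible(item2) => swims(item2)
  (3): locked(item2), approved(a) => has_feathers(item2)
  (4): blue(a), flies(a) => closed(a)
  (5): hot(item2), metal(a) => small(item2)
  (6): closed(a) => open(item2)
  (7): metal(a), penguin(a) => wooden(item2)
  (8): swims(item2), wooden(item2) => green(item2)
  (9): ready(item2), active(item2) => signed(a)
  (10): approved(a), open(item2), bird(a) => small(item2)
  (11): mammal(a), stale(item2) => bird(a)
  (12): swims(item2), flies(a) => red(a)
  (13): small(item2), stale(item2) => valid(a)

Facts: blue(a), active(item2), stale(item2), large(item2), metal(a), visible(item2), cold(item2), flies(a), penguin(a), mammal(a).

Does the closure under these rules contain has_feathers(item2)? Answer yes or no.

no

Round 1 — (2), (4), (7), (11), derive swims(item2), closed(a), wooden(item2), bird(a).
Round 2 — (6), (8), (12), derive open(item2), green(item2), red(a).
Round 3 — (1), derive approved(a).
Round 4 — (10), derive small(item2).
Round 5 — (13), derive valid(a).
Fixed point reached. has_feathers(item2) is concluded only by (3); (3) needs locked(item2) (never derived).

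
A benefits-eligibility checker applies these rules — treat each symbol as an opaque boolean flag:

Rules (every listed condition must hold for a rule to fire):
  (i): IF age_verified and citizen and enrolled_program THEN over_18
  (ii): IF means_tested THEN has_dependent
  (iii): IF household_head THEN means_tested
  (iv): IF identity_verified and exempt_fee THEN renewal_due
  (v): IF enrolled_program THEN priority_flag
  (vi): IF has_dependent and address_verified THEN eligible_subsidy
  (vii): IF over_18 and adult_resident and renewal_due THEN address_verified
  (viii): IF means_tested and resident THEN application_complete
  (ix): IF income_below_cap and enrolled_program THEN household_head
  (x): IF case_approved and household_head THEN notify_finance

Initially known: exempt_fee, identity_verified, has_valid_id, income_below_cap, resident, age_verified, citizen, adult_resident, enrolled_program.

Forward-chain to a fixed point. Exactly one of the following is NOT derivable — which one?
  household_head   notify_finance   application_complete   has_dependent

notify_finance

Round 1 fires (i), (iv), (v), (ix), giving over_18, renewal_due, priority_flag, household_head.
Round 2 fires (iii), (vii), giving means_tested, address_verified.
Round 3 fires (ii), (viii), giving has_dependent, application_complete.
Round 4 fires (vi), giving eligible_subsidy.
Derived: has_dependent (round 3), application_complete (round 3), household_head (round 1). notify_finance never appears in any round.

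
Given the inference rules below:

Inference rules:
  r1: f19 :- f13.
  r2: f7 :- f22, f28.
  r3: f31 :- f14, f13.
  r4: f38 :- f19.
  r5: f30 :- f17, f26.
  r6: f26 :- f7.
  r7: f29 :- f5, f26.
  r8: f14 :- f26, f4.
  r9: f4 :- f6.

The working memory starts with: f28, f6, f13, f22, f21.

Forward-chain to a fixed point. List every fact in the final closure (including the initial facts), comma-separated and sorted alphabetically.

Round 1: r1 [f19 :- f13.]; r2 [f7 :- f22, f28.]; r9 [f4 :- f6.]. Adds f19, f7, f4.
Round 2: r4 [f38 :- f19.]; r6 [f26 :- f7.]. Adds f38, f26.
Round 3: r8 [f14 :- f26, f4.]. Adds f14.
Round 4: r3 [f31 :- f14, f13.]. Adds f31.

f13, f14, f19, f21, f22, f26, f28, f31, f38, f4, f6, f7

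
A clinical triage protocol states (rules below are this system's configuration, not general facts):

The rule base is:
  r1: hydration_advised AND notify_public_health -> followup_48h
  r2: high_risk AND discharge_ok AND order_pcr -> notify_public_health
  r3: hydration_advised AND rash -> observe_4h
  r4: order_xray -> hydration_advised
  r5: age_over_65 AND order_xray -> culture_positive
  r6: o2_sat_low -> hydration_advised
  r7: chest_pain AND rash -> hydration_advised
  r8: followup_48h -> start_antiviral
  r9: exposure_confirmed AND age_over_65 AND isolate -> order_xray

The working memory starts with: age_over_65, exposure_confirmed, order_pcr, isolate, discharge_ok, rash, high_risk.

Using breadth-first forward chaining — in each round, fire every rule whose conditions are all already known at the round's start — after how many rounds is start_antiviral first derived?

4

Round 1: r2 [high_risk AND discharge_ok AND order_pcr -> notify_public_health]; r9 [exposure_confirmed AND age_over_65 AND isolate -> order_xray]. New: notify_public_health, order_xray.
Round 2: r4 [order_xray -> hydration_advised]; r5 [age_over_65 AND order_xray -> culture_positive]. New: hydration_advised, culture_positive.
Round 3: r1 [hydration_advised AND notify_public_health -> followup_48h]; r3 [hydration_advised AND rash -> observe_4h]. New: followup_48h, observe_4h.
Round 4: r8 [followup_48h -> start_antiviral]. New: start_antiviral.
start_antiviral first appears in round 4.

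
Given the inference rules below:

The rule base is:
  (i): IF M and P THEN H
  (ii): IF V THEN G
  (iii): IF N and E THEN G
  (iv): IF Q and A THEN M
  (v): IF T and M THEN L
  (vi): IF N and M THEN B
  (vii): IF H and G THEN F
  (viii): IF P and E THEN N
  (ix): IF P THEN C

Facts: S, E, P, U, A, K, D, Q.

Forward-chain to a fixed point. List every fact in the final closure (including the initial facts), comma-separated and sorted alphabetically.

A, B, C, D, E, F, G, H, K, M, N, P, Q, S, U

[1] (iv) [IF Q and A THEN M]; (viii) [IF P and E THEN N]; (ix) [IF P THEN C]. ⇒ new: M, N, C.
[2] (i) [IF M and P THEN H]; (iii) [IF N and E THEN G]; (vi) [IF N and M THEN B]. ⇒ new: H, G, B.
[3] (vii) [IF H and G THEN F]. ⇒ new: F.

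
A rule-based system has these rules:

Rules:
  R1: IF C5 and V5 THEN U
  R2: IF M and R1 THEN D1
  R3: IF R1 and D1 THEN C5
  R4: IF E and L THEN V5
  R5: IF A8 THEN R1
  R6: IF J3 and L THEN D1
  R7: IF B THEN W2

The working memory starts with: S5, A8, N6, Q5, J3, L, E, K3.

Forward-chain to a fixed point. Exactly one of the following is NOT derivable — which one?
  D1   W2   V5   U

Round 1: R4 [IF E and L THEN V5]; R5 [IF A8 THEN R1]; R6 [IF J3 and L THEN D1]. New: V5, R1, D1.
Round 2: R3 [IF R1 and D1 THEN C5]. New: C5.
Round 3: R1 [IF C5 and V5 THEN U]. New: U.
Derived: D1 (round 1), V5 (round 1), U (round 3). W2 never appears in any round.

W2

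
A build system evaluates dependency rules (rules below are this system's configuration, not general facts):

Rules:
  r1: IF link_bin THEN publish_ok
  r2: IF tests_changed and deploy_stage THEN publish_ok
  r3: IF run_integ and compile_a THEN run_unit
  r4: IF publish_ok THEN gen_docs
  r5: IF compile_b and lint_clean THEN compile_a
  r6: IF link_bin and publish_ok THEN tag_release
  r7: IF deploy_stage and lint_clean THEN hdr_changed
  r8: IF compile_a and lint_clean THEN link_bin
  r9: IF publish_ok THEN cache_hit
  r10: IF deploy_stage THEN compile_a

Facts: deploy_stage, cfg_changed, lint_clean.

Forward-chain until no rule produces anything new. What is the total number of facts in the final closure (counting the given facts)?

10

Round 1 fires r7, r10, giving hdr_changed, compile_a.
Round 2 fires r8, giving link_bin.
Round 3 fires r1, giving publish_ok.
Round 4 fires r4, r6, r9, giving gen_docs, tag_release, cache_hit.
Closure: {cache_hit, cfg_changed, compile_a, deploy_stage, gen_docs, hdr_changed, link_bin, lint_clean, publish_ok, tag_release} — 10 facts.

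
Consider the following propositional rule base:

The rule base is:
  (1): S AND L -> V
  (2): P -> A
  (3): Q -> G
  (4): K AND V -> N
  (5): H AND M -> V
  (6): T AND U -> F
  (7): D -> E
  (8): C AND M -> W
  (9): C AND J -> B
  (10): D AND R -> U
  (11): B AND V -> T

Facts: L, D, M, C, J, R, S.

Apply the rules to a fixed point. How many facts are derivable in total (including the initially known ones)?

14

Round 1 fires (1), (7), (8), (9), (10), giving V, E, W, B, U.
Round 2 fires (11), giving T.
Round 3 fires (6), giving F.
Closure: {B, C, D, E, F, J, L, M, R, S, T, U, V, W} — 14 facts.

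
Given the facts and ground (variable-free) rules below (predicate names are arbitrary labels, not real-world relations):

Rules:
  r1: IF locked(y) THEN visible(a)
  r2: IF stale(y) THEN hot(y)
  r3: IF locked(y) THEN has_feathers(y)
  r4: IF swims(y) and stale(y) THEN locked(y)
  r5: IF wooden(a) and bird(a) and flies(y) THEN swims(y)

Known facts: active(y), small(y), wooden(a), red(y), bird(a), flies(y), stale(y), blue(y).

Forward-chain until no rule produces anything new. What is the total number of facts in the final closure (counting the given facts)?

13

Round 1: r2 [IF stale(y) THEN hot(y)]; r5 [IF wooden(a) and bird(a) and flies(y) THEN swims(y)]. Adds hot(y), swims(y).
Round 2: r4 [IF swims(y) and stale(y) THEN locked(y)]. Adds locked(y).
Round 3: r1 [IF locked(y) THEN visible(a)]; r3 [IF locked(y) THEN has_feathers(y)]. Adds visible(a), has_feathers(y).
Closure: {active(y), bird(a), blue(y), flies(y), has_feathers(y), hot(y), locked(y), red(y), small(y), stale(y), swims(y), visible(a), wooden(a)} — 13 facts.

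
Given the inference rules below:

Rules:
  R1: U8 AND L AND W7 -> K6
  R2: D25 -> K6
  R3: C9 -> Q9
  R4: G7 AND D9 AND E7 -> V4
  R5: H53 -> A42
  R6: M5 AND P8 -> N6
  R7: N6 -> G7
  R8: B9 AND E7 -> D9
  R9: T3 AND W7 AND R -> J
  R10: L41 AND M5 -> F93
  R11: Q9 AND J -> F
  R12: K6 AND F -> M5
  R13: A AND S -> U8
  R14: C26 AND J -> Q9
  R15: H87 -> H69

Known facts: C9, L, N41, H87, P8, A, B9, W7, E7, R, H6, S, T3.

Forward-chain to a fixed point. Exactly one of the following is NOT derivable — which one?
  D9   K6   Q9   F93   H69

[1] R3 [C9 -> Q9]; R8 [B9 AND E7 -> D9]; R9 [T3 AND W7 AND R -> J]; R13 [A AND S -> U8]; R15 [H87 -> H69]. ⇒ new: Q9, D9, J, U8, H69.
[2] R1 [U8 AND L AND W7 -> K6]; R11 [Q9 AND J -> F]. ⇒ new: K6, F.
[3] R12 [K6 AND F -> M5]. ⇒ new: M5.
[4] R6 [M5 AND P8 -> N6]. ⇒ new: N6.
[5] R7 [N6 -> G7]. ⇒ new: G7.
[6] R4 [G7 AND D9 AND E7 -> V4]. ⇒ new: V4.
Derived: H69 (round 1), K6 (round 2), Q9 (round 1), D9 (round 1). F93 never appears in any round.

F93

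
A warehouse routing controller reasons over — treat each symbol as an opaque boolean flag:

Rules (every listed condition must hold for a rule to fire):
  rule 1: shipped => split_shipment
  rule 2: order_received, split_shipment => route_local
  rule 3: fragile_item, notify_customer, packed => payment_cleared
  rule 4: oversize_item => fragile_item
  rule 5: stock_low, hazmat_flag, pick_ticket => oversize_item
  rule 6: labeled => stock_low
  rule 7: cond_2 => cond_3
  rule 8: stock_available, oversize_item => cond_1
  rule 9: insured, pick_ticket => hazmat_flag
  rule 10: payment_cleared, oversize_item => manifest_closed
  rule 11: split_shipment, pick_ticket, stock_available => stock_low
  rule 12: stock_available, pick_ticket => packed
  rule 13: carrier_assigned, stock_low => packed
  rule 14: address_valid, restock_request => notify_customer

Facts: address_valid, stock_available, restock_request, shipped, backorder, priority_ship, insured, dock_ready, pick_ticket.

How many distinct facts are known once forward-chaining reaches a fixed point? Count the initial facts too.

Round 1: rule 1 [shipped => split_shipment]; rule 9 [insured, pick_ticket => hazmat_flag]; rule 12 [stock_available, pick_ticket => packed]; rule 14 [address_valid, restock_request => notify_customer]. New: split_shipment, hazmat_flag, packed, notify_customer.
Round 2: rule 11 [split_shipment, pick_ticket, stock_available => stock_low]. New: stock_low.
Round 3: rule 5 [stock_low, hazmat_flag, pick_ticket => oversize_item]. New: oversize_item.
Round 4: rule 4 [oversize_item => fragile_item]; rule 8 [stock_available, oversize_item => cond_1]. New: fragile_item, cond_1.
Round 5: rule 3 [fragile_item, notify_customer, packed => payment_cleared]. New: payment_cleared.
Round 6: rule 10 [payment_cleared, oversize_item => manifest_closed]. New: manifest_closed.
Closure: {address_valid, backorder, cond_1, dock_ready, fragile_item, hazmat_flag, insured, manifest_closed, notify_customer, oversize_item, packed, payment_cleared, pick_ticket, priority_ship, restock_request, shipped, split_shipment, stock_available, stock_low} — 19 facts.

19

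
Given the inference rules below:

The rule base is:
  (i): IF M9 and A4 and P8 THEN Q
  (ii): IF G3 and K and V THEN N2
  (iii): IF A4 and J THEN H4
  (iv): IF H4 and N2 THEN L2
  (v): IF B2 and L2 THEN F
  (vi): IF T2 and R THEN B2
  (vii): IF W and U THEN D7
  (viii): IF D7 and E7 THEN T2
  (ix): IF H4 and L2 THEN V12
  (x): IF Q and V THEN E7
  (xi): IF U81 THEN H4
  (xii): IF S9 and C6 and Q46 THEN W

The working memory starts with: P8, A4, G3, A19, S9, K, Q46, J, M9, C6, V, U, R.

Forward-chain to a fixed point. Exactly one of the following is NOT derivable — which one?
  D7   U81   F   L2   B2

Round 1: (i) [IF M9 and A4 and P8 THEN Q]; (ii) [IF G3 and K and V THEN N2]; (iii) [IF A4 and J THEN H4]; (xii) [IF S9 and C6 and Q46 THEN W]. Adds Q, N2, H4, W.
Round 2: (iv) [IF H4 and N2 THEN L2]; (vii) [IF W and U THEN D7]; (x) [IF Q and V THEN E7]. Adds L2, D7, E7.
Round 3: (viii) [IF D7 and E7 THEN T2]; (ix) [IF H4 and L2 THEN V12]. Adds T2, V12.
Round 4: (vi) [IF T2 and R THEN B2]. Adds B2.
Round 5: (v) [IF B2 and L2 THEN F]. Adds F.
Derived: D7 (round 2), B2 (round 4), L2 (round 2), F (round 5). U81 never appears in any round.

U81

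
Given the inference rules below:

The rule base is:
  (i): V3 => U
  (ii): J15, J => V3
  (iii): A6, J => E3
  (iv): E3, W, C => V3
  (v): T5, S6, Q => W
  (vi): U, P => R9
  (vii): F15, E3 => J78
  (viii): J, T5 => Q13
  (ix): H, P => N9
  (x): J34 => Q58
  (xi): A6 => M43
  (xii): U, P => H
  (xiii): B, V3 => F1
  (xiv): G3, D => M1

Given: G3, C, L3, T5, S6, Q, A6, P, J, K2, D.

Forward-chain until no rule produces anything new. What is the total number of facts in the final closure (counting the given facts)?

Round 1: (iii) [A6, J => E3]; (v) [T5, S6, Q => W]; (viii) [J, T5 => Q13]; (xi) [A6 => M43]; (xiv) [G3, D => M1]. Adds E3, W, Q13, M43, M1.
Round 2: (iv) [E3, W, C => V3]. Adds V3.
Round 3: (i) [V3 => U]. Adds U.
Round 4: (vi) [U, P => R9]; (xii) [U, P => H]. Adds R9, H.
Round 5: (ix) [H, P => N9]. Adds N9.
Closure: {A6, C, D, E3, G3, H, J, K2, L3, M1, M43, N9, P, Q, Q13, R9, S6, T5, U, V3, W} — 21 facts.

21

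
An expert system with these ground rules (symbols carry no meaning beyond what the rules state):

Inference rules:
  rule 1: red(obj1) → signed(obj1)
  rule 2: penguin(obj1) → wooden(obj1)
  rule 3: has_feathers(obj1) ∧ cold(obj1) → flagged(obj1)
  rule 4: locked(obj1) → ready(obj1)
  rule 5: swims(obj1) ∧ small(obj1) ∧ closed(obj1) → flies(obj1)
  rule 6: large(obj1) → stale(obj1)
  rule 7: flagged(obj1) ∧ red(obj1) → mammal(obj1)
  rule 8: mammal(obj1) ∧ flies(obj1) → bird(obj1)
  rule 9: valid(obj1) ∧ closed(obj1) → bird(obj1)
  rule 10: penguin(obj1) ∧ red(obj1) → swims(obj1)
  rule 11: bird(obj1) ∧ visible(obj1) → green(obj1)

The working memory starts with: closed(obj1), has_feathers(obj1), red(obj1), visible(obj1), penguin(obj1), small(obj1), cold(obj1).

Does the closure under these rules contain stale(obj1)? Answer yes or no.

Round 1: rule 1 [red(obj1) → signed(obj1)]; rule 2 [penguin(obj1) → wooden(obj1)]; rule 3 [has_feathers(obj1) ∧ cold(obj1) → flagged(obj1)]; rule 10 [penguin(obj1) ∧ red(obj1) → swims(obj1)]. Adds signed(obj1), wooden(obj1), flagged(obj1), swims(obj1).
Round 2: rule 5 [swims(obj1) ∧ small(obj1) ∧ closed(obj1) → flies(obj1)]; rule 7 [flagged(obj1) ∧ red(obj1) → mammal(obj1)]. Adds flies(obj1), mammal(obj1).
Round 3: rule 8 [mammal(obj1) ∧ flies(obj1) → bird(obj1)]. Adds bird(obj1).
Round 4: rule 11 [bird(obj1) ∧ visible(obj1) → green(obj1)]. Adds green(obj1).
Fixed point reached. stale(obj1) is concluded only by rule 6; rule 6 needs large(obj1) (never derived).

no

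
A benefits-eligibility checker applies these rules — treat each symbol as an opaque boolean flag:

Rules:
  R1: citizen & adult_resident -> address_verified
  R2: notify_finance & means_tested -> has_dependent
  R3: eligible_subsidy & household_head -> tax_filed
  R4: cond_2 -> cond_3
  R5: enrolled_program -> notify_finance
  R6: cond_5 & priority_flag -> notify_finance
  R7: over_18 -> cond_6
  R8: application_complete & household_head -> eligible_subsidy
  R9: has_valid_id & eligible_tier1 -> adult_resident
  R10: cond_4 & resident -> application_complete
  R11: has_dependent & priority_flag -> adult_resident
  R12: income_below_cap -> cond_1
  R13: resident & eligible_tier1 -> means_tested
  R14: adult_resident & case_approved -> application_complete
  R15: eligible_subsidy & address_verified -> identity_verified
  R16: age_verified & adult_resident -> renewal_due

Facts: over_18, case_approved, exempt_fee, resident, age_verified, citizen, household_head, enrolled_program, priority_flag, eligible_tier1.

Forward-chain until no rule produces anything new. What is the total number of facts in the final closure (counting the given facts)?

21

Round 1: R5 [enrolled_program -> notify_finance]; R7 [over_18 -> cond_6]; R13 [resident & eligible_tier1 -> means_tested]. Adds notify_finance, cond_6, means_tested.
Round 2: R2 [notify_finance & means_tested -> has_dependent]. Adds has_dependent.
Round 3: R11 [has_dependent & priority_flag -> adult_resident]. Adds adult_resident.
Round 4: R1 [citizen & adult_resident -> address_verified]; R14 [adult_resident & case_approved -> application_complete]; R16 [age_verified & adult_resident -> renewal_due]. Adds address_verified, application_complete, renewal_due.
Round 5: R8 [application_complete & household_head -> eligible_subsidy]. Adds eligible_subsidy.
Round 6: R3 [eligible_subsidy & household_head -> tax_filed]; R15 [eligible_subsidy & address_verified -> identity_verified]. Adds tax_filed, identity_verified.
Closure: {address_verified, adult_resident, age_verified, application_complete, case_approved, citizen, cond_6, eligible_subsidy, eligible_tier1, enrolled_program, exempt_fee, has_dependent, household_head, identity_verified, means_tested, notify_finance, over_18, priority_flag, renewal_due, resident, tax_filed} — 21 facts.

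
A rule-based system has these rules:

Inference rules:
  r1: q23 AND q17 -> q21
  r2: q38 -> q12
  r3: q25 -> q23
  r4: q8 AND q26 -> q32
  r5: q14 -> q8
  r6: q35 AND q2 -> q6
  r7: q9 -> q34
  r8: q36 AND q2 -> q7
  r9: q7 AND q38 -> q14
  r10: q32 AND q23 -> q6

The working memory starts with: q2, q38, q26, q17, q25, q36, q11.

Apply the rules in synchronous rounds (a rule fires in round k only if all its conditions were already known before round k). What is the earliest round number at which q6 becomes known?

Round 1 — r2, r3, r8, derive q12, q23, q7.
Round 2 — r1, r9, derive q21, q14.
Round 3 — r5, derive q8.
Round 4 — r4, derive q32.
Round 5 — r10, derive q6.
q6 first appears in round 5.

5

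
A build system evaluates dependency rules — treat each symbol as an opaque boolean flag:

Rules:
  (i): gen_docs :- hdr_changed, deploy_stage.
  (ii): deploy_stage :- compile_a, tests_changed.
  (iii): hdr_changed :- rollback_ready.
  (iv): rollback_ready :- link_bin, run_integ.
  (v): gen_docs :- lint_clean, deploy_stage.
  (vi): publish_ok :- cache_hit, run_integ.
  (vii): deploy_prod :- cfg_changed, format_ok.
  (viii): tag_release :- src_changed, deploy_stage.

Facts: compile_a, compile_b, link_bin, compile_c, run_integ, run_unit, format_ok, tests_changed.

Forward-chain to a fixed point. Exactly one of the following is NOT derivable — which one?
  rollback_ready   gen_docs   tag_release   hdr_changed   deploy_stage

Round 1 — (ii), (iv), derive deploy_stage, rollback_ready.
Round 2 — (iii), derive hdr_changed.
Round 3 — (i), derive gen_docs.
Derived: rollback_ready (round 1), hdr_changed (round 2), gen_docs (round 3), deploy_stage (round 1). tag_release never appears in any round.

tag_release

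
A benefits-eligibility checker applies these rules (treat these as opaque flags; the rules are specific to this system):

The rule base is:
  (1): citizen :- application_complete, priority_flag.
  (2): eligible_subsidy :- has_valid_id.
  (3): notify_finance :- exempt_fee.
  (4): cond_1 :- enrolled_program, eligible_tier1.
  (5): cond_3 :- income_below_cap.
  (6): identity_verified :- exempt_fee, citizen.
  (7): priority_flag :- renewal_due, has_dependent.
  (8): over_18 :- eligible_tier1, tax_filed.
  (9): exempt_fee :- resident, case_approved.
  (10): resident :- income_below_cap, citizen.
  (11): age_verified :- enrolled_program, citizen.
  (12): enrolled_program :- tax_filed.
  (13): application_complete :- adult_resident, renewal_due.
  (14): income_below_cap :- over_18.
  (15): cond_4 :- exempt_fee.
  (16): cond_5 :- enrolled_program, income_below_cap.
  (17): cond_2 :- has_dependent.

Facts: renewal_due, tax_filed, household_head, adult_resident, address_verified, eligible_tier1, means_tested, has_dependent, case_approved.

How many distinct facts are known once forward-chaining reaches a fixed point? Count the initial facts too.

25

Round 1: (7) [priority_flag :- renewal_due, has_dependent.]; (8) [over_18 :- eligible_tier1, tax_filed.]; (12) [enrolled_program :- tax_filed.]; (13) [application_complete :- adult_resident, renewal_due.]; (17) [cond_2 :- has_dependent.]. New: priority_flag, over_18, enrolled_program, application_complete, cond_2.
Round 2: (1) [citizen :- application_complete, priority_flag.]; (4) [cond_1 :- enrolled_program, eligible_tier1.]; (14) [income_below_cap :- over_18.]. New: citizen, cond_1, income_below_cap.
Round 3: (5) [cond_3 :- income_below_cap.]; (10) [resident :- income_below_cap, citizen.]; (11) [age_verified :- enrolled_program, citizen.]; (16) [cond_5 :- enrolled_program, income_below_cap.]. New: cond_3, resident, age_verified, cond_5.
Round 4: (9) [exempt_fee :- resident, case_approved.]. New: exempt_fee.
Round 5: (3) [notify_finance :- exempt_fee.]; (6) [identity_verified :- exempt_fee, citizen.]; (15) [cond_4 :- exempt_fee.]. New: notify_finance, identity_verified, cond_4.
Closure: {address_verified, adult_resident, age_verified, application_complete, case_approved, citizen, cond_1, cond_2, cond_3, cond_4, cond_5, eligible_tier1, enrolled_program, exempt_fee, has_dependent, household_head, identity_verified, income_below_cap, means_tested, notify_finance, over_18, priority_flag, renewal_due, resident, tax_filed} — 25 facts.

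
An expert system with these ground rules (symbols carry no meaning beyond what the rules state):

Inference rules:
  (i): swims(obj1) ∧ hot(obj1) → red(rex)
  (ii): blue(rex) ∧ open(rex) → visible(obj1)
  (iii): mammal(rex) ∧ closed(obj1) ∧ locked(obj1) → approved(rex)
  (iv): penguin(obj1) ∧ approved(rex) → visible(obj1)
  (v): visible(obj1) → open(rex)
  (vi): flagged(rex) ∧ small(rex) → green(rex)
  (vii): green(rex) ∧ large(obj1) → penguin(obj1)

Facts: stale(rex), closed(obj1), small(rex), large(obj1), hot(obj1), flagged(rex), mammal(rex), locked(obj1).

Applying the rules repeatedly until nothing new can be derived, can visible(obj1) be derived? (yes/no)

yes

[1] (iii) [mammal(rex) ∧ closed(obj1) ∧ locked(obj1) → approved(rex)]; (vi) [flagged(rex) ∧ small(rex) → green(rex)]. ⇒ new: approved(rex), green(rex).
[2] (vii) [green(rex) ∧ large(obj1) → penguin(obj1)]. ⇒ new: penguin(obj1).
[3] (iv) [penguin(obj1) ∧ approved(rex) → visible(obj1)]. ⇒ new: visible(obj1).
[4] (v) [visible(obj1) → open(rex)]. ⇒ new: open(rex).
visible(obj1) appears in round 3, so it is derivable.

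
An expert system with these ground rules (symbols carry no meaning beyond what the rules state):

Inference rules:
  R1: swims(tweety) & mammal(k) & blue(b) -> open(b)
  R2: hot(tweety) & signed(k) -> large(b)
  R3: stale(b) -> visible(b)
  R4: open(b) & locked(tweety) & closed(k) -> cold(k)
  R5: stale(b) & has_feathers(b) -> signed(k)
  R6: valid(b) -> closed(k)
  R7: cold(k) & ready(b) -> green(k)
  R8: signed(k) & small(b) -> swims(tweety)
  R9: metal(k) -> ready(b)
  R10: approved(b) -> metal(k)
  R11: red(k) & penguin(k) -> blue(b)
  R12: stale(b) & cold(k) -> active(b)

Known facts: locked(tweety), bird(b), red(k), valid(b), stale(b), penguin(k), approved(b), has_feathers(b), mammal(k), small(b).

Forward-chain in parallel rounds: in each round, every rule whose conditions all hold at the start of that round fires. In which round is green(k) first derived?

5

Round 1: R3 [stale(b) -> visible(b)]; R5 [stale(b) & has_feathers(b) -> signed(k)]; R6 [valid(b) -> closed(k)]; R10 [approved(b) -> metal(k)]; R11 [red(k) & penguin(k) -> blue(b)]. New: visible(b), signed(k), closed(k), metal(k), blue(b).
Round 2: R8 [signed(k) & small(b) -> swims(tweety)]; R9 [metal(k) -> ready(b)]. New: swims(tweety), ready(b).
Round 3: R1 [swims(tweety) & mammal(k) & blue(b) -> open(b)]. New: open(b).
Round 4: R4 [open(b) & locked(tweety) & closed(k) -> cold(k)]. New: cold(k).
Round 5: R7 [cold(k) & ready(b) -> green(k)]; R12 [stale(b) & cold(k) -> active(b)]. New: green(k), active(b).
green(k) first appears in round 5.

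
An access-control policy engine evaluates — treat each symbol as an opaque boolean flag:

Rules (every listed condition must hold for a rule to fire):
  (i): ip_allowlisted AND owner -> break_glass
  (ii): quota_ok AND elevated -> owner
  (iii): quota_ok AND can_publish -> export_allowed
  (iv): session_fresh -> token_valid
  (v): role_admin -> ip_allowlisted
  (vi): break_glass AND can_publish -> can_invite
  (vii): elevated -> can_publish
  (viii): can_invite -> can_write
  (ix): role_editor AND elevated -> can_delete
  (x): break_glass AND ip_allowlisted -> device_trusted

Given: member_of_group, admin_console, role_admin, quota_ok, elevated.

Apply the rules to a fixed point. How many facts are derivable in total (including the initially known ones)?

13

Round 1: (ii) [quota_ok AND elevated -> owner]; (v) [role_admin -> ip_allowlisted]; (vii) [elevated -> can_publish]. New: owner, ip_allowlisted, can_publish.
Round 2: (i) [ip_allowlisted AND owner -> break_glass]; (iii) [quota_ok AND can_publish -> export_allowed]. New: break_glass, export_allowed.
Round 3: (vi) [break_glass AND can_publish -> can_invite]; (x) [break_glass AND ip_allowlisted -> device_trusted]. New: can_invite, device_trusted.
Round 4: (viii) [can_invite -> can_write]. New: can_write.
Closure: {admin_console, break_glass, can_invite, can_publish, can_write, device_trusted, elevated, export_allowed, ip_allowlisted, member_of_group, owner, quota_ok, role_admin} — 13 facts.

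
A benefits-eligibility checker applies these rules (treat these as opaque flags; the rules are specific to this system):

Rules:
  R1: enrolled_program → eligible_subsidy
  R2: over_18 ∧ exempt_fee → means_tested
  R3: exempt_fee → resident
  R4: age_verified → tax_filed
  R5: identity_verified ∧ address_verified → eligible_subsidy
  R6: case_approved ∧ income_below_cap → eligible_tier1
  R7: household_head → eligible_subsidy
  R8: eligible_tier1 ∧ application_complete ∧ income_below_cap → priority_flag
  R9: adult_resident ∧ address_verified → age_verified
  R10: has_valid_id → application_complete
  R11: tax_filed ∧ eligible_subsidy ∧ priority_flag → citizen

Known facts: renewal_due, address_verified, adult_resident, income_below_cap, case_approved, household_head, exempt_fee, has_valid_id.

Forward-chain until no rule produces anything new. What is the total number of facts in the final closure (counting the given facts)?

Round 1: R3 [exempt_fee → resident]; R6 [case_approved ∧ income_below_cap → eligible_tier1]; R7 [household_head → eligible_subsidy]; R9 [adult_resident ∧ address_verified → age_verified]; R10 [has_valid_id → application_complete]. New: resident, eligible_tier1, eligible_subsidy, age_verified, application_complete.
Round 2: R4 [age_verified → tax_filed]; R8 [eligible_tier1 ∧ application_complete ∧ income_below_cap → priority_flag]. New: tax_filed, priority_flag.
Round 3: R11 [tax_filed ∧ eligible_subsidy ∧ priority_flag → citizen]. New: citizen.
Closure: {address_verified, adult_resident, age_verified, application_complete, case_approved, citizen, eligible_subsidy, eligible_tier1, exempt_fee, has_valid_id, household_head, income_below_cap, priority_flag, renewal_due, resident, tax_filed} — 16 facts.

16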